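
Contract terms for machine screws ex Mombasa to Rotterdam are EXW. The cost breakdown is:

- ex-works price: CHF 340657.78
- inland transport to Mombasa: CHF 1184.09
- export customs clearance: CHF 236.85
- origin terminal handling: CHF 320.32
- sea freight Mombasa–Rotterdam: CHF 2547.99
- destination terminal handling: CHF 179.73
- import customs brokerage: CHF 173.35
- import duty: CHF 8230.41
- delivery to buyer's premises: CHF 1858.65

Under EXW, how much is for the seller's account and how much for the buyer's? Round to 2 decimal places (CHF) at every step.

EXW: the seller makes goods available at their premises; the buyer bears all onward costs.
Seller's account: goods 340657.78 = 340657.78
Buyer's account: inland to port 1184.09 + export clearance 236.85 + origin terminal 320.32 + freight 2547.99 + destination terminal 179.73 + brokerage 173.35 + duty 8230.41 + delivery 1858.65 = 14731.39

Seller: CHF 340657.78; buyer: CHF 14731.39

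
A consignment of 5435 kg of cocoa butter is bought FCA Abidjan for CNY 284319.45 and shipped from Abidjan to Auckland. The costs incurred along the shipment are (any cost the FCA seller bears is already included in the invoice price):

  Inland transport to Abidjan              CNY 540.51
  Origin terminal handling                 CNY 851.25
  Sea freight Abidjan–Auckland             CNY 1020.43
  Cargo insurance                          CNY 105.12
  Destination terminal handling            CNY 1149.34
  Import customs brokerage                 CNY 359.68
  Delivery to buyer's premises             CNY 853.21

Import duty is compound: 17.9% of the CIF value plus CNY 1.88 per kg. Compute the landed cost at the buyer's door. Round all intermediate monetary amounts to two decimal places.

FCA: the seller delivers export-cleared goods to the carrier; the buyer bears costs from that point.
Already in the invoice (seller's account under FCA): inland to port — exclude.
CIF value = FCA price + origin terminal + freight + insurance = 284319.45 + 851.25 + 1020.43 + 105.12 = 286296.25
Ad valorem component: 286296.25 × 17.9% = 51247.03
Specific component: 5435 × 1.88 = 10217.80
Import duty = 51247.03 + 10217.80 = 61464.83
Buyer bears: origin terminal 851.25 + freight 1020.43 + insurance 105.12 + destination terminal 1149.34 + brokerage 359.68 + delivery 853.21 + duty 61464.83 = 65803.86
Landed cost = invoice 284319.45 + 65803.86 = 350123.31

Total landed cost: CNY 350123.31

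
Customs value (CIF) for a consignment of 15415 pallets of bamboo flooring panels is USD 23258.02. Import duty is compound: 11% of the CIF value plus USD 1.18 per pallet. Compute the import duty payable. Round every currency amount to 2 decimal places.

Ad valorem component: 23258.02 × 11% = 2558.38
Specific component: 15415 × 1.18 = 18189.70
Import duty = 2558.38 + 18189.70 = 20748.08

Import duty: USD 20748.08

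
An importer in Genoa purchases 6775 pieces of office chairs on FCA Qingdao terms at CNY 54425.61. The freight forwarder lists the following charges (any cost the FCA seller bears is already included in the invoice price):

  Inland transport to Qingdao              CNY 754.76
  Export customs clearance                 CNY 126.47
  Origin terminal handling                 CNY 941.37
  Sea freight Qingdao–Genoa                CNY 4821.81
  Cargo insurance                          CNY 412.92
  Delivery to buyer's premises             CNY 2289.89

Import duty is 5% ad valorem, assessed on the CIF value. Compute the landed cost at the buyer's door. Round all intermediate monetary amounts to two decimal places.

Total landed cost: CNY 65921.69

FCA: the seller delivers export-cleared goods to the carrier; the buyer bears costs from that point.
Already in the invoice (seller's account under FCA): inland to port, export clearance — exclude.
CIF value = FCA price + origin terminal + freight + insurance = 54425.61 + 941.37 + 4821.81 + 412.92 = 60601.71
Import duty = 60601.71 × 5% = 3030.09
Buyer bears: origin terminal 941.37 + freight 4821.81 + insurance 412.92 + delivery 2289.89 + duty 3030.09 = 11496.08
Landed cost = invoice 54425.61 + 11496.08 = 65921.69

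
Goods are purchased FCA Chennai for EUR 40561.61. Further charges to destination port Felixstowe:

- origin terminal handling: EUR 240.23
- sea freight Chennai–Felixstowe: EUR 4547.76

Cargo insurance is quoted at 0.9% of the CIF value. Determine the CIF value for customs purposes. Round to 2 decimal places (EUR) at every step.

Let C be the CIF value. C = FCA price + pre-shipment costs + freight + 0.9% × C
C − 0.9% × C = 40561.61 + 240.23 + 4547.76
0.991 × C = 45349.60
C = 45349.60 / 0.991 = 45761.45
Insurance premium = 0.9% × 45761.45 = 411.85

CIF value: EUR 45761.45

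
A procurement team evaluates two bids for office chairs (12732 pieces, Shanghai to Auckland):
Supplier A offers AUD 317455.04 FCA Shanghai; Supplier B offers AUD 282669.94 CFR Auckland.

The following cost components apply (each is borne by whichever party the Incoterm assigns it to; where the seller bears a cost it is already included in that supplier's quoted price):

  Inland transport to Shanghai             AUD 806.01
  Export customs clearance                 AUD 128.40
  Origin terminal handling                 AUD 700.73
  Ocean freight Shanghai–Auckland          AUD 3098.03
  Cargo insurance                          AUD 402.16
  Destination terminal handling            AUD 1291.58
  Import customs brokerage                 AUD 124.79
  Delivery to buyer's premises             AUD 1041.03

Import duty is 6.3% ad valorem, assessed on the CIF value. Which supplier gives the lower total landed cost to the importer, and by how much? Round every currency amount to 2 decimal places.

Supplier A (FCA):
CIF value = FCA price + origin terminal + freight + insurance = 317455.04 + 700.73 + 3098.03 + 402.16 = 321655.96
Import duty = 321655.96 × 6.3% = 20264.33
Buyer bears (A): 700.73 + 3098.03 + 402.16 + 1291.58 + 124.79 + 1041.03 = 6658.32
Landed cost (A) = invoice 317455.04 + 6658.32 + duty 20264.33 = 344377.69
Supplier B (CFR):
CIF value = CFR price + insurance = 282669.94 + 402.16 = 283072.10
Import duty = 283072.10 × 6.3% = 17833.54
Buyer bears (B): 402.16 + 1291.58 + 124.79 + 1041.03 = 2859.56
Landed cost (B) = invoice 282669.94 + 2859.56 + duty 17833.54 = 303363.04
Difference = |344377.69 − 303363.04| = 41014.65

Supplier B is cheaper by AUD 41014.65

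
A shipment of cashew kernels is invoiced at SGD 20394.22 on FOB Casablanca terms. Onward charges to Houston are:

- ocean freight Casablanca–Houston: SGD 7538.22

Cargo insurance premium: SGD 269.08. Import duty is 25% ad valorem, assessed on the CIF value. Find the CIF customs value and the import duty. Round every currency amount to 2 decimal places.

CIF value: SGD 28201.52; import duty: SGD 7050.38

CIF = FOB price + freight + insurance
CIF = 20394.22 + 7538.22 + 269.08 = 28201.52
Import duty = 28201.52 × 25% = 7050.38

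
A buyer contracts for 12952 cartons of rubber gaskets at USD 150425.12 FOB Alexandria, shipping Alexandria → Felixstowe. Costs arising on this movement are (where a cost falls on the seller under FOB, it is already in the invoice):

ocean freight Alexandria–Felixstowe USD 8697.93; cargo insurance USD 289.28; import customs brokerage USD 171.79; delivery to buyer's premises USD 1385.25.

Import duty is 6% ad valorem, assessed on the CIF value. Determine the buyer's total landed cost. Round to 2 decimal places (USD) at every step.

Total landed cost: USD 170534.11

FOB: the seller bears costs until goods are on board at the origin port; the buyer bears freight, insurance and all costs thereafter.
CIF value = FOB price + freight + insurance = 150425.12 + 8697.93 + 289.28 = 159412.33
Import duty = 159412.33 × 6% = 9564.74
Buyer bears: freight 8697.93 + insurance 289.28 + brokerage 171.79 + delivery 1385.25 + duty 9564.74 = 20108.99
Landed cost = invoice 150425.12 + 20108.99 = 170534.11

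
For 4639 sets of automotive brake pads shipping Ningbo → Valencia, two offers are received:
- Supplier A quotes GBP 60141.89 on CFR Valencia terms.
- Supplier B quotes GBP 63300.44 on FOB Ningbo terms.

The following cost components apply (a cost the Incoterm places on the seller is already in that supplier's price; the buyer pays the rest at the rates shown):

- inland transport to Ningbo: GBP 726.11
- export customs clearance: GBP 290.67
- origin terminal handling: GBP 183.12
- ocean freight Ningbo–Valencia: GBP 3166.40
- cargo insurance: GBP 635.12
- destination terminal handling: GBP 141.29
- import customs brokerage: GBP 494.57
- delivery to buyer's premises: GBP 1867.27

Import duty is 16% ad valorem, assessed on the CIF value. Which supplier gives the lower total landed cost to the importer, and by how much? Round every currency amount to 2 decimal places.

Supplier A is cheaper by GBP 7336.94

Supplier A (CFR):
CIF value = CFR price + insurance = 60141.89 + 635.12 = 60777.01
Import duty = 60777.01 × 16% = 9724.32
Buyer bears (A): 635.12 + 141.29 + 494.57 + 1867.27 = 3138.25
Landed cost (A) = invoice 60141.89 + 3138.25 + duty 9724.32 = 73004.46
Supplier B (FOB):
CIF value = FOB price + freight + insurance = 63300.44 + 3166.40 + 635.12 = 67101.96
Import duty = 67101.96 × 16% = 10736.31
Buyer bears (B): 3166.40 + 635.12 + 141.29 + 494.57 + 1867.27 = 6304.65
Landed cost (B) = invoice 63300.44 + 6304.65 + duty 10736.31 = 80341.40
Difference = |73004.46 − 80341.40| = 7336.94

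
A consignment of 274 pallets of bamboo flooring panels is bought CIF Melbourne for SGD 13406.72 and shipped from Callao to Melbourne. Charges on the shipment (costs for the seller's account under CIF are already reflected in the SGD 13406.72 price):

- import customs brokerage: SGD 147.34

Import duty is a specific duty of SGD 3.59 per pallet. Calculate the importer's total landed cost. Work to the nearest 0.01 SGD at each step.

CIF: the seller pays costs through ocean freight and marine insurance to the destination port.
The CIF price already equals the CIF value: 13406.72
Import duty = 274 × 3.59 = 983.66
Buyer bears: brokerage 147.34 + duty 983.66 = 1131.00
Landed cost = invoice 13406.72 + 1131.00 = 14537.72

Total landed cost: SGD 14537.72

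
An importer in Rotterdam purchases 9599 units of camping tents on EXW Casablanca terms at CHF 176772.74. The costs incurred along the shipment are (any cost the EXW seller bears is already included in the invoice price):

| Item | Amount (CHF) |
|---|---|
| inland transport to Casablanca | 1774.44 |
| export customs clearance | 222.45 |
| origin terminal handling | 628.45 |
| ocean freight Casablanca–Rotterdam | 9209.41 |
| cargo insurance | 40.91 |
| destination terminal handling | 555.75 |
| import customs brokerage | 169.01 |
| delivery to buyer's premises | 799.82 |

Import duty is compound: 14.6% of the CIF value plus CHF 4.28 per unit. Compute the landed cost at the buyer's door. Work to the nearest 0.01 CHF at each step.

EXW: the seller makes goods available at their premises; the buyer bears all onward costs.
CIF value = EXW price + inland to port + export clearance + origin terminal + freight + insurance = 176772.74 + 1774.44 + 222.45 + 628.45 + 9209.41 + 40.91 = 188648.40
Ad valorem component: 188648.40 × 14.6% = 27542.67
Specific component: 9599 × 4.28 = 41083.72
Import duty = 27542.67 + 41083.72 = 68626.39
Buyer bears: inland to port 1774.44 + export clearance 222.45 + origin terminal 628.45 + freight 9209.41 + insurance 40.91 + destination terminal 555.75 + brokerage 169.01 + delivery 799.82 + duty 68626.39 = 82026.63
Landed cost = invoice 176772.74 + 82026.63 = 258799.37

Total landed cost: CHF 258799.37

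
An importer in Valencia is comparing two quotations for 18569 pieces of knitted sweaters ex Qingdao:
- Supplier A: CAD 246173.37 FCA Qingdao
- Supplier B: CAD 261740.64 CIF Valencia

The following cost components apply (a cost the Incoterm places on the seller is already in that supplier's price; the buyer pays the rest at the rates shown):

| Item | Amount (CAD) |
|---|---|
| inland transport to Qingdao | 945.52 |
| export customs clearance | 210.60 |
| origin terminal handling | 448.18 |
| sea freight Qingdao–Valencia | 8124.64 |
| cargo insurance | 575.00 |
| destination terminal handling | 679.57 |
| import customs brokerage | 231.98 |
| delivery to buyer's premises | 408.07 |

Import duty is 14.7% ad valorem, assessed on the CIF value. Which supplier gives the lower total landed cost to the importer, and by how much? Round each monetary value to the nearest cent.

Supplier A is cheaper by CAD 7363.11

Supplier A (FCA):
CIF value = FCA price + origin terminal + freight + insurance = 246173.37 + 448.18 + 8124.64 + 575.00 = 255321.19
Import duty = 255321.19 × 14.7% = 37532.21
Buyer bears (A): 448.18 + 8124.64 + 575.00 + 679.57 + 231.98 + 408.07 = 10467.44
Landed cost (A) = invoice 246173.37 + 10467.44 + duty 37532.21 = 294173.02
Supplier B (CIF):
The CIF price already equals the CIF value: 261740.64
Import duty = 261740.64 × 14.7% = 38475.87
Buyer bears (B): 679.57 + 231.98 + 408.07 = 1319.62
Landed cost (B) = invoice 261740.64 + 1319.62 + duty 38475.87 = 301536.13
Difference = |294173.02 − 301536.13| = 7363.11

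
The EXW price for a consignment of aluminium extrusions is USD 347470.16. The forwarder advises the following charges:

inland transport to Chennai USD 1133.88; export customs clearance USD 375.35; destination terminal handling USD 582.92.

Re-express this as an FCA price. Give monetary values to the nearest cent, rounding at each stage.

Not relevant to the conversion: destination terminal — on the buyer under both terms; not part of either seller's price.
From EXW to FCA, the seller additionally bears: inland to port, export clearance.
FCA price = 347470.16 + 1133.88 + 375.35 = 348979.39

FCA price: USD 348979.39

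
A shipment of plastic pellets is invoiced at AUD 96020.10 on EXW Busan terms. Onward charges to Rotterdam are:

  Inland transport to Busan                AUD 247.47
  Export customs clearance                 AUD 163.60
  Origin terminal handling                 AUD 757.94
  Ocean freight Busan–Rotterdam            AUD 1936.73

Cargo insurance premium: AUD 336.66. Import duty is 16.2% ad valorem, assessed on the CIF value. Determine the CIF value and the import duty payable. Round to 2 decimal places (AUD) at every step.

CIF value: AUD 99462.50; import duty: AUD 16112.93

CIF = EXW price + pre-shipment costs + freight + insurance
CIF = 96020.10 + 247.47 + 163.60 + 757.94 + 1936.73 + 336.66 = 99462.50
Import duty = 99462.50 × 16.2% = 16112.93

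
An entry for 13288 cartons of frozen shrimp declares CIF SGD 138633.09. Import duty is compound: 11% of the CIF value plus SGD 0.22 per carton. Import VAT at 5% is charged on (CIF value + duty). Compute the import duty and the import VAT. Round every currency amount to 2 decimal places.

Import duty: SGD 18173.00; import VAT: SGD 7840.30

Ad valorem component: 138633.09 × 11% = 15249.64
Specific component: 13288 × 0.22 = 2923.36
Import duty = 15249.64 + 2923.36 = 18173.00
VAT base = CIF + duty = 138633.09 + 18173.00 = 156806.09
Import VAT = 156806.09 × 5% = 7840.30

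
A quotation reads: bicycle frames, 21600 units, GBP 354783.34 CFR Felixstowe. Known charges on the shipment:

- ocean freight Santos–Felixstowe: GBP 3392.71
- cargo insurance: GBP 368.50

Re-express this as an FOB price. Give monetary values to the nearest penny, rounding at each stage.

FOB price: GBP 351390.63

Not relevant to the conversion: insurance — on the buyer under both terms; not part of either seller's price.
From CFR to FOB, the seller no longer bears: freight.
FOB price = 354783.34 − 3392.71 = 351390.63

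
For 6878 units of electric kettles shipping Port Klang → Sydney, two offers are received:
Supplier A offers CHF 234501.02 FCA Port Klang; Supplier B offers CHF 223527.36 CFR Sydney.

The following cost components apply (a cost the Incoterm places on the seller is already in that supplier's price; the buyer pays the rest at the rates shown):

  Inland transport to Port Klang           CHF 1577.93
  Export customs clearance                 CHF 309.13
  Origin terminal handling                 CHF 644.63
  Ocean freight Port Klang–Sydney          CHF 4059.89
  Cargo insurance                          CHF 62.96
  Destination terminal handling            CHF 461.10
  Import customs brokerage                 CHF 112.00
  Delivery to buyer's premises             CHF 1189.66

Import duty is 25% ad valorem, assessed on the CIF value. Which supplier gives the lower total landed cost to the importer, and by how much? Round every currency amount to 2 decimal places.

Supplier A (FCA):
CIF value = FCA price + origin terminal + freight + insurance = 234501.02 + 644.63 + 4059.89 + 62.96 = 239268.50
Import duty = 239268.50 × 25% = 59817.13
Buyer bears (A): 644.63 + 4059.89 + 62.96 + 461.10 + 112.00 + 1189.66 = 6530.24
Landed cost (A) = invoice 234501.02 + 6530.24 + duty 59817.13 = 300848.39
Supplier B (CFR):
CIF value = CFR price + insurance = 223527.36 + 62.96 = 223590.32
Import duty = 223590.32 × 25% = 55897.58
Buyer bears (B): 62.96 + 461.10 + 112.00 + 1189.66 = 1825.72
Landed cost (B) = invoice 223527.36 + 1825.72 + duty 55897.58 = 281250.66
Difference = |300848.39 − 281250.66| = 19597.73

Supplier B is cheaper by CHF 19597.73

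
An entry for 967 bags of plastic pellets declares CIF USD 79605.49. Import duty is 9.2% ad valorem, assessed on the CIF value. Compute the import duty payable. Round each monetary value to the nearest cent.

Import duty = 79605.49 × 9.2% = 7323.71

Import duty: USD 7323.71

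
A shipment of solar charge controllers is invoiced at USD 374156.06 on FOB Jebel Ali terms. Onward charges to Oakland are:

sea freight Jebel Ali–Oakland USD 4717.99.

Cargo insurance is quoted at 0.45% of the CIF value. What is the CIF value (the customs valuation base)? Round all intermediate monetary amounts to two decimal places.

Let C be the CIF value. C = FOB price + freight + 0.45% × C
C − 0.45% × C = 374156.06 + 4717.99
0.9955 × C = 378874.05
C = 378874.05 / 0.9955 = 380586.69
Insurance premium = 0.45% × 380586.69 = 1712.64

CIF value: USD 380586.69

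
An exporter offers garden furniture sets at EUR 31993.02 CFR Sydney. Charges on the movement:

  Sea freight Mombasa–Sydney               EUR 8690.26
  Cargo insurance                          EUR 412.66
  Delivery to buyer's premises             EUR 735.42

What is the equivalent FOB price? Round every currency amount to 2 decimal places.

Not relevant to the conversion: delivery, insurance — on the buyer under both terms; not part of either seller's price.
From CFR to FOB, the seller no longer bears: freight.
FOB price = 31993.02 − 8690.26 = 23302.76

FOB price: EUR 23302.76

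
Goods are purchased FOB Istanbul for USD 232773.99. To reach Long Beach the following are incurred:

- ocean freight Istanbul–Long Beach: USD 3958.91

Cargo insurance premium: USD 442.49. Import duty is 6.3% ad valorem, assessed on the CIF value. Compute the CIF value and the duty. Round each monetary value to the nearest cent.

CIF = FOB price + freight + insurance
CIF = 232773.99 + 3958.91 + 442.49 = 237175.39
Import duty = 237175.39 × 6.3% = 14942.05

CIF value: USD 237175.39; import duty: USD 14942.05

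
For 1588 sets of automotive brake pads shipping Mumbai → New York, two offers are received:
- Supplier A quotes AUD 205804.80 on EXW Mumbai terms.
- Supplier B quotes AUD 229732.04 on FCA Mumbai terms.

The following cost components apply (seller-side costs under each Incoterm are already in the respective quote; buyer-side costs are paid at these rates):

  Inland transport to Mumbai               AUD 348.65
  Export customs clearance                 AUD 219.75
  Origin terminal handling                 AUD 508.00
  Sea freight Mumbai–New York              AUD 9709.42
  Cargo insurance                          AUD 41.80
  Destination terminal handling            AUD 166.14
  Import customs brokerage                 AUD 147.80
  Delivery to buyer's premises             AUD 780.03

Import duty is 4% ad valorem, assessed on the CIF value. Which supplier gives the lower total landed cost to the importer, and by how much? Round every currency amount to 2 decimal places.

Supplier A (EXW):
CIF value = EXW price + inland to port + export clearance + origin terminal + freight + insurance = 205804.80 + 348.65 + 219.75 + 508.00 + 9709.42 + 41.80 = 216632.42
Import duty = 216632.42 × 4% = 8665.30
Buyer bears (A): 348.65 + 219.75 + 508.00 + 9709.42 + 41.80 + 166.14 + 147.80 + 780.03 = 11921.59
Landed cost (A) = invoice 205804.80 + 11921.59 + duty 8665.30 = 226391.69
Supplier B (FCA):
CIF value = FCA price + origin terminal + freight + insurance = 229732.04 + 508.00 + 9709.42 + 41.80 = 239991.26
Import duty = 239991.26 × 4% = 9599.65
Buyer bears (B): 508.00 + 9709.42 + 41.80 + 166.14 + 147.80 + 780.03 = 11353.19
Landed cost (B) = invoice 229732.04 + 11353.19 + duty 9599.65 = 250684.88
Difference = |226391.69 − 250684.88| = 24293.19

Supplier A is cheaper by AUD 24293.19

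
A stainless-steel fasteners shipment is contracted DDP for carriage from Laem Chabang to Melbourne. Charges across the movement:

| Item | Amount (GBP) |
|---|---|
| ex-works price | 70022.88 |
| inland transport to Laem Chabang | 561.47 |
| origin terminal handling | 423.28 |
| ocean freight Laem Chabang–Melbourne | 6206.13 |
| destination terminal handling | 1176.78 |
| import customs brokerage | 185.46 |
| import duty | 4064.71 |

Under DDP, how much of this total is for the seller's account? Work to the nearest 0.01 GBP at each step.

Seller's account: GBP 82640.71

DDP: the seller bears all costs including import duty.
Seller's account: goods 70022.88 + inland to port 561.47 + origin terminal 423.28 + freight 6206.13 + destination terminal 1176.78 + brokerage 185.46 + duty 4064.71 = 82640.71
Buyer's account: 0.00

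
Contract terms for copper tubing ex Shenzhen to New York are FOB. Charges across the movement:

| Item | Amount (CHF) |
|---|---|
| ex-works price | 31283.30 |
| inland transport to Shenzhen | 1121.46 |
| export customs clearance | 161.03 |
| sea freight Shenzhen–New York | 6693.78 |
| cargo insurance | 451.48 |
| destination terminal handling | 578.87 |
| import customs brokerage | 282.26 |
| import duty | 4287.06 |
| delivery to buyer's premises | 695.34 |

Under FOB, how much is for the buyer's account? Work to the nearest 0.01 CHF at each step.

Buyer's account: CHF 12988.79

FOB: the seller bears costs until goods are on board at the origin port; the buyer bears freight, insurance and all costs thereafter.
Seller's account: goods 31283.30 + inland to port 1121.46 + export clearance 161.03 = 32565.79
Buyer's account: freight 6693.78 + insurance 451.48 + destination terminal 578.87 + brokerage 282.26 + duty 4287.06 + delivery 695.34 = 12988.79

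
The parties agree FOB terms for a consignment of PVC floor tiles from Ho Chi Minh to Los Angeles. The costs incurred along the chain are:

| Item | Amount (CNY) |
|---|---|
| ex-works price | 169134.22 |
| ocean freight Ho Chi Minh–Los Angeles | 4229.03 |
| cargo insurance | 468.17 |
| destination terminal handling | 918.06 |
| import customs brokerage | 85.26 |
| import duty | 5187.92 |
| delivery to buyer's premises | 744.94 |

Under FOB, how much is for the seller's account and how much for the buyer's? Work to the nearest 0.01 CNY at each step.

FOB: the seller bears costs until goods are on board at the origin port; the buyer bears freight, insurance and all costs thereafter.
Seller's account: goods 169134.22 = 169134.22
Buyer's account: freight 4229.03 + insurance 468.17 + destination terminal 918.06 + brokerage 85.26 + duty 5187.92 + delivery 744.94 = 11633.38

Seller: CNY 169134.22; buyer: CNY 11633.38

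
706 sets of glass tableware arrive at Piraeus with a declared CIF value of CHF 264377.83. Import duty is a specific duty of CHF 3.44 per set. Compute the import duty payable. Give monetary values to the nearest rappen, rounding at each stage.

Import duty = 706 × 3.44 = 2428.64

Import duty: CHF 2428.64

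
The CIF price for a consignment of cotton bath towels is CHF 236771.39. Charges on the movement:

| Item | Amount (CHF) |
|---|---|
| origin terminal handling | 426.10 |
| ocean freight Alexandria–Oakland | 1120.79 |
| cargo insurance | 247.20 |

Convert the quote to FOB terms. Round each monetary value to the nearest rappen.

FOB price: CHF 235403.40

Not relevant to the conversion: origin terminal — on the seller under both CIF and FOB; already in the CIF price and stays in the FOB price.
From CIF to FOB, the seller no longer bears: freight, insurance.
FOB price = 236771.39 − 1120.79 − 247.20 = 235403.40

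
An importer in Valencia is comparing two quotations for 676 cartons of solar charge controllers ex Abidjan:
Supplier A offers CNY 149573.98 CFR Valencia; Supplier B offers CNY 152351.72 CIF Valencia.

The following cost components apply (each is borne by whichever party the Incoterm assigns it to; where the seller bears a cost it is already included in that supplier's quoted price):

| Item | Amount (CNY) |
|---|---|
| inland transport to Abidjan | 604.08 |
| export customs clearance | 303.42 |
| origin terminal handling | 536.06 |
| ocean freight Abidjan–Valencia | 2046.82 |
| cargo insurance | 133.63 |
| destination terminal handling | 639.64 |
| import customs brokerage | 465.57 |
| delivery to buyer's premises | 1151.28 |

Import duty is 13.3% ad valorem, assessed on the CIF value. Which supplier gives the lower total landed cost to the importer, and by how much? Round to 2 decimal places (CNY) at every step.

Supplier A (CFR):
CIF value = CFR price + insurance = 149573.98 + 133.63 = 149707.61
Import duty = 149707.61 × 13.3% = 19911.11
Buyer bears (A): 133.63 + 639.64 + 465.57 + 1151.28 = 2390.12
Landed cost (A) = invoice 149573.98 + 2390.12 + duty 19911.11 = 171875.21
Supplier B (CIF):
The CIF price already equals the CIF value: 152351.72
Import duty = 152351.72 × 13.3% = 20262.78
Buyer bears (B): 639.64 + 465.57 + 1151.28 = 2256.49
Landed cost (B) = invoice 152351.72 + 2256.49 + duty 20262.78 = 174870.99
Difference = |171875.21 − 174870.99| = 2995.78

Supplier A is cheaper by CNY 2995.78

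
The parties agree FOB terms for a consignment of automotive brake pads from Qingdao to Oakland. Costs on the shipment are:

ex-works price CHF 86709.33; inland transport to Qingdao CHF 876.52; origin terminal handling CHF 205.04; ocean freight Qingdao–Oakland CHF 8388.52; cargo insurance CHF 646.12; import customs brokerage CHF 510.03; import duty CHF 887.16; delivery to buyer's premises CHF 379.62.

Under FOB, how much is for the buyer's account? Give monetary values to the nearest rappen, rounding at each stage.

FOB: the seller bears costs until goods are on board at the origin port; the buyer bears freight, insurance and all costs thereafter.
Seller's account: goods 86709.33 + inland to port 876.52 + origin terminal 205.04 = 87790.89
Buyer's account: freight 8388.52 + insurance 646.12 + brokerage 510.03 + duty 887.16 + delivery 379.62 = 10811.45

Buyer's account: CHF 10811.45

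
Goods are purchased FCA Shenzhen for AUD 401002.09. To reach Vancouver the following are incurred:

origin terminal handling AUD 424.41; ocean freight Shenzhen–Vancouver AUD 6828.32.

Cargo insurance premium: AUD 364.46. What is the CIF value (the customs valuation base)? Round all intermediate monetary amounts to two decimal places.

CIF = FCA price + pre-shipment costs + freight + insurance
CIF = 401002.09 + 424.41 + 6828.32 + 364.46 = 408619.28

CIF value: AUD 408619.28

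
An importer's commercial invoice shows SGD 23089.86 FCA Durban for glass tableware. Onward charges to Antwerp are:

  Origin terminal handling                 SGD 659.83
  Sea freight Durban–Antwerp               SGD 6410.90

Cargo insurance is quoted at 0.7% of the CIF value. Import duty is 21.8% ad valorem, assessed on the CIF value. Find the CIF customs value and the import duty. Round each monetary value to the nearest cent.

CIF value: SGD 30373.20; import duty: SGD 6621.36

Let C be the CIF value. C = FCA price + pre-shipment costs + freight + 0.7% × C
C − 0.7% × C = 23089.86 + 659.83 + 6410.90
0.993 × C = 30160.59
C = 30160.59 / 0.993 = 30373.20
Insurance premium = 0.7% × 30373.20 = 212.61
Import duty = 30373.20 × 21.8% = 6621.36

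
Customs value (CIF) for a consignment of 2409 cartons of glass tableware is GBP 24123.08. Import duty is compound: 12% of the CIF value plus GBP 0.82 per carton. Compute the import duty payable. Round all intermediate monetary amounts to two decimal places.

Import duty: GBP 4870.15

Ad valorem component: 24123.08 × 12% = 2894.77
Specific component: 2409 × 0.82 = 1975.38
Import duty = 2894.77 + 1975.38 = 4870.15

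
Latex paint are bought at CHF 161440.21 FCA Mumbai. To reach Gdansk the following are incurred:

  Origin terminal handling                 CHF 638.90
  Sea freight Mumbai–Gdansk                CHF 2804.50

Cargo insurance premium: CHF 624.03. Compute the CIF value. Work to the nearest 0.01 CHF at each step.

CIF = FCA price + pre-shipment costs + freight + insurance
CIF = 161440.21 + 638.90 + 2804.50 + 624.03 = 165507.64

CIF value: CHF 165507.64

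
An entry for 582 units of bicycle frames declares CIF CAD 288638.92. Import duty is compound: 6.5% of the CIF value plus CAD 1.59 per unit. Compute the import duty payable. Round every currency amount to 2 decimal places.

Import duty: CAD 19686.91

Ad valorem component: 288638.92 × 6.5% = 18761.53
Specific component: 582 × 1.59 = 925.38
Import duty = 18761.53 + 925.38 = 19686.91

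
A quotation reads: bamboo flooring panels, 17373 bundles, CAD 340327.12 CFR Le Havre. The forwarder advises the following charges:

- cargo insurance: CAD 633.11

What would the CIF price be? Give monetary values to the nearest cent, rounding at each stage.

CIF price: CAD 340960.23

From CFR to CIF, the seller additionally bears: insurance.
CIF price = 340327.12 + 633.11 = 340960.23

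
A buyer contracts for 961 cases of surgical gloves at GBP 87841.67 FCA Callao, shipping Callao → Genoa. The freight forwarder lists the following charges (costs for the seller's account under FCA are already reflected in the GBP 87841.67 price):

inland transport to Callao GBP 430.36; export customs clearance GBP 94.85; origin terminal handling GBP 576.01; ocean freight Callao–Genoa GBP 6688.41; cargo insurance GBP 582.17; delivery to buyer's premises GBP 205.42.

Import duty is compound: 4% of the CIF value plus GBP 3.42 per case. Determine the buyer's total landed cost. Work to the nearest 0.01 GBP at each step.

FCA: the seller delivers export-cleared goods to the carrier; the buyer bears costs from that point.
Already in the invoice (seller's account under FCA): inland to port, export clearance — exclude.
CIF value = FCA price + origin terminal + freight + insurance = 87841.67 + 576.01 + 6688.41 + 582.17 = 95688.26
Ad valorem component: 95688.26 × 4% = 3827.53
Specific component: 961 × 3.42 = 3286.62
Import duty = 3827.53 + 3286.62 = 7114.15
Buyer bears: origin terminal 576.01 + freight 6688.41 + insurance 582.17 + delivery 205.42 + duty 7114.15 = 15166.16
Landed cost = invoice 87841.67 + 15166.16 = 103007.83

Total landed cost: GBP 103007.83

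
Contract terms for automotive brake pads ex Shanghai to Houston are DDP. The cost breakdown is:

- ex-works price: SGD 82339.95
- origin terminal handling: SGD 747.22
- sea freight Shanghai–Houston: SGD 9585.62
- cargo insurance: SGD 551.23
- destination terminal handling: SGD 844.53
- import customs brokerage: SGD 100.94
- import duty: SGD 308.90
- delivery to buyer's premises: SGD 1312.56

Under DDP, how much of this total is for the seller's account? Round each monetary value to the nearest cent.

DDP: the seller bears all costs including import duty.
Seller's account: goods 82339.95 + origin terminal 747.22 + freight 9585.62 + insurance 551.23 + destination terminal 844.53 + brokerage 100.94 + duty 308.90 + delivery 1312.56 = 95790.95
Buyer's account: 0.00

Seller's account: SGD 95790.95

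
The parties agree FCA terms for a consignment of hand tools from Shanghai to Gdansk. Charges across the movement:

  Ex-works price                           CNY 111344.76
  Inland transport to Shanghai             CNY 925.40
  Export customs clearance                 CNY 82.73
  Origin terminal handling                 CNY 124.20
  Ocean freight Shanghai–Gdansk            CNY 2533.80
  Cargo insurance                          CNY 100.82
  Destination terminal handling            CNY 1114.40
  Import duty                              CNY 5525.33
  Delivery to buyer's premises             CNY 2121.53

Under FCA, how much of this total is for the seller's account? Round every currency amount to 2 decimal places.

FCA: the seller delivers export-cleared goods to the carrier; the buyer bears costs from that point.
Seller's account: goods 111344.76 + inland to port 925.40 + export clearance 82.73 = 112352.89
Buyer's account: origin terminal 124.20 + freight 2533.80 + insurance 100.82 + destination terminal 1114.40 + duty 5525.33 + delivery 2121.53 = 11520.08

Seller's account: CNY 112352.89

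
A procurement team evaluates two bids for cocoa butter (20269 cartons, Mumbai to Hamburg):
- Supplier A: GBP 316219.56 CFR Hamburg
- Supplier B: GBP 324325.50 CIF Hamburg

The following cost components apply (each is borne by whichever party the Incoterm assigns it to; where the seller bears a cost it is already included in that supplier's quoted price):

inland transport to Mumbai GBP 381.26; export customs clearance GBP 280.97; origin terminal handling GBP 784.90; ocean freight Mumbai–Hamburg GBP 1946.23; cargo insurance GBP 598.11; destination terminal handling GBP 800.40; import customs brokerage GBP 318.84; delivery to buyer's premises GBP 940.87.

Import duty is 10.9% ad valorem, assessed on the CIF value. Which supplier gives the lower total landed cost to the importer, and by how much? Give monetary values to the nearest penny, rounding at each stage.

Supplier A is cheaper by GBP 8326.18

Supplier A (CFR):
CIF value = CFR price + insurance = 316219.56 + 598.11 = 316817.67
Import duty = 316817.67 × 10.9% = 34533.13
Buyer bears (A): 598.11 + 800.40 + 318.84 + 940.87 = 2658.22
Landed cost (A) = invoice 316219.56 + 2658.22 + duty 34533.13 = 353410.91
Supplier B (CIF):
The CIF price already equals the CIF value: 324325.50
Import duty = 324325.50 × 10.9% = 35351.48
Buyer bears (B): 800.40 + 318.84 + 940.87 = 2060.11
Landed cost (B) = invoice 324325.50 + 2060.11 + duty 35351.48 = 361737.09
Difference = |353410.91 − 361737.09| = 8326.18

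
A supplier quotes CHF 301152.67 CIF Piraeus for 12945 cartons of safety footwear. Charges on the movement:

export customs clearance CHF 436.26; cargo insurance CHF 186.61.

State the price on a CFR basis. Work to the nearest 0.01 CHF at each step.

Not relevant to the conversion: export clearance — on the seller under both CIF and CFR; already in the CIF price and stays in the CFR price.
From CIF to CFR, the seller no longer bears: insurance.
CFR price = 301152.67 − 186.61 = 300966.06

CFR price: CHF 300966.06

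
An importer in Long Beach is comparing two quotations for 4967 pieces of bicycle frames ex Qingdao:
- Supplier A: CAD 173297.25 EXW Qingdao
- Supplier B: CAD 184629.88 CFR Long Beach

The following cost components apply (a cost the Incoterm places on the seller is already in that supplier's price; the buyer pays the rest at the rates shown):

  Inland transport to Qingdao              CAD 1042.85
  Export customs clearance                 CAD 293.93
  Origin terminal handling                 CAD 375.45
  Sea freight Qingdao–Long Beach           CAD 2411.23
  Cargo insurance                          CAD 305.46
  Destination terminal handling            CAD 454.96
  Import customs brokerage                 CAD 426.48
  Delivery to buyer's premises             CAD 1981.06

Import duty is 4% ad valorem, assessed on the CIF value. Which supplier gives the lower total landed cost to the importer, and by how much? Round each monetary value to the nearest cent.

Supplier A is cheaper by CAD 7497.53

Supplier A (EXW):
CIF value = EXW price + inland to port + export clearance + origin terminal + freight + insurance = 173297.25 + 1042.85 + 293.93 + 375.45 + 2411.23 + 305.46 = 177726.17
Import duty = 177726.17 × 4% = 7109.05
Buyer bears (A): 1042.85 + 293.93 + 375.45 + 2411.23 + 305.46 + 454.96 + 426.48 + 1981.06 = 7291.42
Landed cost (A) = invoice 173297.25 + 7291.42 + duty 7109.05 = 187697.72
Supplier B (CFR):
CIF value = CFR price + insurance = 184629.88 + 305.46 = 184935.34
Import duty = 184935.34 × 4% = 7397.41
Buyer bears (B): 305.46 + 454.96 + 426.48 + 1981.06 = 3167.96
Landed cost (B) = invoice 184629.88 + 3167.96 + duty 7397.41 = 195195.25
Difference = |187697.72 − 195195.25| = 7497.53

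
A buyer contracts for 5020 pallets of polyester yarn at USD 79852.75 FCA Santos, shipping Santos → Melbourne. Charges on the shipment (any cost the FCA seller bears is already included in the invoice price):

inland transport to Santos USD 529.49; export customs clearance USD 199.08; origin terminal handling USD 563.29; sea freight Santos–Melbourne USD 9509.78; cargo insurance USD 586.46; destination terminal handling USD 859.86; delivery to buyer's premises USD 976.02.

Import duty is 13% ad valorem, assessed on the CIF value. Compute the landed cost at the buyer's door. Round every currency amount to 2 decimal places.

Total landed cost: USD 104114.76

FCA: the seller delivers export-cleared goods to the carrier; the buyer bears costs from that point.
Already in the invoice (seller's account under FCA): inland to port, export clearance — exclude.
CIF value = FCA price + origin terminal + freight + insurance = 79852.75 + 563.29 + 9509.78 + 586.46 = 90512.28
Import duty = 90512.28 × 13% = 11766.60
Buyer bears: origin terminal 563.29 + freight 9509.78 + insurance 586.46 + destination terminal 859.86 + delivery 976.02 + duty 11766.60 = 24262.01
Landed cost = invoice 79852.75 + 24262.01 = 104114.76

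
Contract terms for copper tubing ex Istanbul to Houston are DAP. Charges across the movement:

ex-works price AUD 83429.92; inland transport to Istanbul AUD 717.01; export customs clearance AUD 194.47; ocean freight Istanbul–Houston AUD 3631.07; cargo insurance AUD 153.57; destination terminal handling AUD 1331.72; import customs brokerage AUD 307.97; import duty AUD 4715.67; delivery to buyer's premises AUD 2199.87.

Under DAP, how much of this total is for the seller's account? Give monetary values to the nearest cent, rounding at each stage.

Seller's account: AUD 91657.63

DAP: the seller bears all costs to the named destination except import duty and clearance.
Seller's account: goods 83429.92 + inland to port 717.01 + export clearance 194.47 + freight 3631.07 + insurance 153.57 + destination terminal 1331.72 + delivery 2199.87 = 91657.63
Buyer's account: brokerage 307.97 + duty 4715.67 = 5023.64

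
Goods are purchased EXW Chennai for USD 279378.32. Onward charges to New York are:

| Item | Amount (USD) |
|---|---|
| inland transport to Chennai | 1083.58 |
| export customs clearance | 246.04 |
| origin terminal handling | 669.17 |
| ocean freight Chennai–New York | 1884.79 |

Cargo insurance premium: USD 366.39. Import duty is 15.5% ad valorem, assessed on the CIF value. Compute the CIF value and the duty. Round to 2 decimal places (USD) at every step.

CIF value: USD 283628.29; import duty: USD 43962.38

CIF = EXW price + pre-shipment costs + freight + insurance
CIF = 279378.32 + 1083.58 + 246.04 + 669.17 + 1884.79 + 366.39 = 283628.29
Import duty = 283628.29 × 15.5% = 43962.38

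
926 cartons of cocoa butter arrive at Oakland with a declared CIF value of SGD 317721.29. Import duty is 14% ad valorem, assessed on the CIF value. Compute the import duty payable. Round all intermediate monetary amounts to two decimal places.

Import duty = 317721.29 × 14% = 44480.98

Import duty: SGD 44480.98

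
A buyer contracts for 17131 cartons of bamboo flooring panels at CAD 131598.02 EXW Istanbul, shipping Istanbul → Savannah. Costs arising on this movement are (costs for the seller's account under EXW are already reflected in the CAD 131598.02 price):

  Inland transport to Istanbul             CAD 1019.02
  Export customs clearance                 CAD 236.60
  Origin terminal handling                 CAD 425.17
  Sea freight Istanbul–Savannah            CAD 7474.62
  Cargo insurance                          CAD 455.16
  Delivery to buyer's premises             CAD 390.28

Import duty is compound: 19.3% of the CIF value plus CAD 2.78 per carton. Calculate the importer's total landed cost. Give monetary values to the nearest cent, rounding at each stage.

EXW: the seller makes goods available at their premises; the buyer bears all onward costs.
CIF value = EXW price + inland to port + export clearance + origin terminal + freight + insurance = 131598.02 + 1019.02 + 236.60 + 425.17 + 7474.62 + 455.16 = 141208.59
Ad valorem component: 141208.59 × 19.3% = 27253.26
Specific component: 17131 × 2.78 = 47624.18
Import duty = 27253.26 + 47624.18 = 74877.44
Buyer bears: inland to port 1019.02 + export clearance 236.60 + origin terminal 425.17 + freight 7474.62 + insurance 455.16 + delivery 390.28 + duty 74877.44 = 84878.29
Landed cost = invoice 131598.02 + 84878.29 = 216476.31

Total landed cost: CAD 216476.31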